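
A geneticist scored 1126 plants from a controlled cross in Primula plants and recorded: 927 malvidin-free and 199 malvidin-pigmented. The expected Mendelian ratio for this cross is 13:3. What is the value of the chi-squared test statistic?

0.857

Total ratio parts = 16. Expected numbers out of 1126:
  malvidin-free: 1126 × 13/16 = 914.875
  malvidin-pigmented: 1126 × 3/16 = 211.125
χ² = Σ (O − E)² / E
  malvidin-free: (927 − 914.875)² / 914.875 = 0.1607
  malvidin-pigmented: (199 − 211.125)² / 211.125 = 0.6963
χ² = 0.1607 + 0.6963 = 0.857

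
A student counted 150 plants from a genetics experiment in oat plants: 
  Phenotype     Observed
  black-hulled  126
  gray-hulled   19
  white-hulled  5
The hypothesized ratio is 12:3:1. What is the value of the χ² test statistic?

6.622

The 12:3:1 ratio has 16 parts, so with N = 150 the expected counts are:
  black-hulled: 150 × 12/16 = 112.5
  gray-hulled: 150 × 3/16 = 28.125
  white-hulled: 150 × 1/16 = 9.375
χ² = Σ (O − E)² / E
  black-hulled: (126 − 112.5)² / 112.5 = 1.6200
  gray-hulled: (19 − 28.125)² / 28.125 = 2.9606
  white-hulled: (5 − 9.375)² / 9.375 = 2.0417
χ² = 1.6200 + 2.9606 + 2.0417 = 6.6223 ≈ 6.622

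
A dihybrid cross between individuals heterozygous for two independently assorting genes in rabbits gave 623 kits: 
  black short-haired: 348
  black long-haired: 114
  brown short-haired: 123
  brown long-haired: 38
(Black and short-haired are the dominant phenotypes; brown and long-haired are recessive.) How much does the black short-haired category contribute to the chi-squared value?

0.017

A dihybrid F₂ with independent assortment and complete dominance at both loci gives a 9:3:3:1 phenotypic ratio.
Expected counts for N = 623 under a 9:3:3:1 ratio (total parts = 16):
  black short-haired: 623 × 9/16 = 350.4375
  black long-haired: 623 × 3/16 = 116.8125
  brown short-haired: 623 × 3/16 = 116.8125
  brown long-haired: 623 × 1/16 = 38.9375
Contribution of black short-haired: (348 − 350.4375)² / 350.4375 = 0.0170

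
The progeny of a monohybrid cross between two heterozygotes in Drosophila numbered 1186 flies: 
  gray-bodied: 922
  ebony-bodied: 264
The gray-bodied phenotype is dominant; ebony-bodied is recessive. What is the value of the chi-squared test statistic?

4.750

For a monohybrid cross between heterozygotes with complete dominance, the expected phenotypic ratio is 3:1.
Total ratio parts = 4. Expected numbers out of 1186:
  gray-bodied: 1186 × 3/4 = 889.5
  ebony-bodied: 1186 × 1/4 = 296.5
χ² = Σ (O − E)² / E
  gray-bodied: (922 − 889.5)² / 889.5 = 1.1875
  ebony-bodied: (264 − 296.5)² / 296.5 = 3.5624
χ² = 1.1875 + 3.5624 = 4.7499 ≈ 4.750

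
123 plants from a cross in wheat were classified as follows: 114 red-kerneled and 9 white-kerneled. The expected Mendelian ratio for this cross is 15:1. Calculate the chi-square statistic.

0.239

Expected counts for N = 123 under a 15:1 ratio (total parts = 16):
  red-kerneled: 123 × 15/16 = 115.3125
  white-kerneled: 123 × 1/16 = 7.6875
χ² = Σ (O − E)² / E
  red-kerneled: (114 − 115.3125)² / 115.3125 = 0.0149
  white-kerneled: (9 − 7.6875)² / 7.6875 = 0.2241
χ² = 0.0149 + 0.2241 = 0.239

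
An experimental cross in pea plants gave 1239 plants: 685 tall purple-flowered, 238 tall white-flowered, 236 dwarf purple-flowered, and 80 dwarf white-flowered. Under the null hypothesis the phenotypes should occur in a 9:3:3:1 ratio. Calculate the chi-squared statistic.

Expected counts for N = 1239 under a 9:3:3:1 ratio (total parts = 16):
  tall purple-flowered: 1239 × 9/16 = 696.9375
  tall white-flowered: 1239 × 3/16 = 232.3125
  dwarf purple-flowered: 1239 × 3/16 = 232.3125
  dwarf white-flowered: 1239 × 1/16 = 77.4375
χ² = Σ (O − E)² / E
  tall purple-flowered: (685 − 696.9375)² / 696.9375 = 0.2045
  tall white-flowered: (238 − 232.3125)² / 232.3125 = 0.1392
  dwarf purple-flowered: (236 − 232.3125)² / 232.3125 = 0.0585
  dwarf white-flowered: (80 − 77.4375)² / 77.4375 = 0.0848
χ² = 0.2045 + 0.1392 + 0.0585 + 0.0848 = 0.487

0.487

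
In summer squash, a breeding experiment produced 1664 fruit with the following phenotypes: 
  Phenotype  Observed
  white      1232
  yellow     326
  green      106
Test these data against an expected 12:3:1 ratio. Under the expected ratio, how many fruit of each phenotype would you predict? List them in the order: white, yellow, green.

1248, 312, 104

Expected counts for N = 1664 under a 12:3:1 ratio (total parts = 16):
  white: 1664 × 12/16 = 1248
  yellow: 1664 × 3/16 = 312
  green: 1664 × 1/16 = 104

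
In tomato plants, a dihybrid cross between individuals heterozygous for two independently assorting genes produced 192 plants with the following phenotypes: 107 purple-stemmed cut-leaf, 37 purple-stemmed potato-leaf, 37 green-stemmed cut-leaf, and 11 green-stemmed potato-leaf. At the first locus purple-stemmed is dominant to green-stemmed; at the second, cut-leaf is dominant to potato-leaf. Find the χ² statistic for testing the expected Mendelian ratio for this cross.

0.148

A dihybrid F₂ with independent assortment and complete dominance at both loci gives a 9:3:3:1 phenotypic ratio.
Expected counts for N = 192 under a 9:3:3:1 ratio (total parts = 16):
  purple-stemmed cut-leaf: 192 × 9/16 = 108
  purple-stemmed potato-leaf: 192 × 3/16 = 36
  green-stemmed cut-leaf: 192 × 3/16 = 36
  green-stemmed potato-leaf: 192 × 1/16 = 12
χ² = Σ (O − E)² / E
  purple-stemmed cut-leaf: (107 − 108)² / 108 = 0.0093
  purple-stemmed potato-leaf: (37 − 36)² / 36 = 0.0278
  green-stemmed cut-leaf: (37 − 36)² / 36 = 0.0278
  green-stemmed potato-leaf: (11 − 12)² / 12 = 0.0833
χ² = 0.0093 + 0.0278 + 0.0278 + 0.0833 = 0.1482 ≈ 0.148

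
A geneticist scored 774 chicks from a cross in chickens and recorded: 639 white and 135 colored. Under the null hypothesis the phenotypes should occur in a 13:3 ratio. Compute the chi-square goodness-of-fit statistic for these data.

0.869

Total ratio parts = 16. Expected numbers out of 774:
  white: 774 × 13/16 = 628.875
  colored: 774 × 3/16 = 145.125
χ² = Σ (O − E)² / E
  white: (639 − 628.875)² / 628.875 = 0.1630
  colored: (135 − 145.125)² / 145.125 = 0.7064
χ² = 0.1630 + 0.7064 = 0.8694 ≈ 0.869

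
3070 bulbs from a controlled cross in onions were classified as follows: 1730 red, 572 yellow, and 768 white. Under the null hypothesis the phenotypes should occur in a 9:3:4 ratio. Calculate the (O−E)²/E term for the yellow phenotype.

Under the 9:3:4 hypothesis (Σ ratio = 16, N = 3070):
  red: 3070 × 9/16 = 1726.875
  yellow: 3070 × 3/16 = 575.625
  white: 3070 × 4/16 = 767.5
Contribution of yellow: (572 − 575.625)² / 575.625 = 0.0228

0.023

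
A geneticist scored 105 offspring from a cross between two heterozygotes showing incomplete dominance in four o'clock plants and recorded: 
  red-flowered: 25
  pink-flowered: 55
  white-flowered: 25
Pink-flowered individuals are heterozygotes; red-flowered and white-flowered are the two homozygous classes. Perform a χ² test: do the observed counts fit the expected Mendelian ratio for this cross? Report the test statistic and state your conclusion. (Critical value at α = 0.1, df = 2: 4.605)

With incomplete dominance, a heterozygote × heterozygote cross gives a 1:2:1 phenotypic ratio.
Expected counts for N = 105 under a 1:2:1 ratio (total parts = 4):
  red-flowered: 105 × 1/4 = 26.25
  pink-flowered: 105 × 2/4 = 52.5
  white-flowered: 105 × 1/4 = 26.25
χ² = Σ (O − E)² / E
  red-flowered: (25 − 26.25)² / 26.25 = 0.0595
  pink-flowered: (55 − 52.5)² / 52.5 = 0.1190
  white-flowered: (25 − 26.25)² / 26.25 = 0.0595
χ² = 0.0595 + 0.1190 + 0.0595 = 0.238
Degrees of freedom = 3 − 1 = 2; critical value at α = 0.1 is 4.605.
Since 0.238 < 4.605, we fail to reject the null hypothesis — the data are consistent with the 1:2:1 ratio.

0.238; consistent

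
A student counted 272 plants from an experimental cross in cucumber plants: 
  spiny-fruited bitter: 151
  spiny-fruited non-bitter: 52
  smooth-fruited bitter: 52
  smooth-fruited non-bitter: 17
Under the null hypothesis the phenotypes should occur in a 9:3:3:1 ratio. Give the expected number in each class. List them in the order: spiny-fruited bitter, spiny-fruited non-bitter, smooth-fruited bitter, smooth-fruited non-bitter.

153, 51, 51, 17

Under the 9:3:3:1 hypothesis (Σ ratio = 16, N = 272):
  spiny-fruited bitter: 272 × 9/16 = 153
  spiny-fruited non-bitter: 272 × 3/16 = 51
  smooth-fruited bitter: 272 × 3/16 = 51
  smooth-fruited non-bitter: 272 × 1/16 = 17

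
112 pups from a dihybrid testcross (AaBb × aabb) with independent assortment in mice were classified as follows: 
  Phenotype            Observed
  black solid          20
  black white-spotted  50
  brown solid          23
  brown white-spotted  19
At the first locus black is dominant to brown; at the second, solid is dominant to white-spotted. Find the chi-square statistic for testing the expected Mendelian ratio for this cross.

A dihybrid testcross with independent assortment gives a 1:1:1:1 ratio.
Expected counts for N = 112 under a 1:1:1:1 ratio (total parts = 4):
  black solid: 112 × 1/4 = 28
  black white-spotted: 112 × 1/4 = 28
  brown solid: 112 × 1/4 = 28
  brown white-spotted: 112 × 1/4 = 28
χ² = Σ (O − E)² / E
  black solid: (20 − 28)² / 28 = 2.2857
  black white-spotted: (50 − 28)² / 28 = 17.2857
  brown solid: (23 − 28)² / 28 = 0.8929
  brown white-spotted: (19 − 28)² / 28 = 2.8929
χ² = 2.2857 + 17.2857 + 0.8929 + 2.8929 = 23.3572 ≈ 23.357

23.357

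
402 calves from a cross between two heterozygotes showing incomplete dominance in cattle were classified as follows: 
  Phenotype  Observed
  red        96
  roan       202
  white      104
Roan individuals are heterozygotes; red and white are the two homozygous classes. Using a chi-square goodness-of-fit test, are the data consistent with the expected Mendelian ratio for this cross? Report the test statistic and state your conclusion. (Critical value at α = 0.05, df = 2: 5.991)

0.328; consistent

With incomplete dominance, a heterozygote × heterozygote cross gives a 1:2:1 phenotypic ratio.
Under the 1:2:1 hypothesis (Σ ratio = 4, N = 402):
  red: 402 × 1/4 = 100.5
  roan: 402 × 2/4 = 201
  white: 402 × 1/4 = 100.5
χ² = Σ (O − E)² / E
  red: (96 − 100.5)² / 100.5 = 0.2015
  roan: (202 − 201)² / 201 = 0.0050
  white: (104 − 100.5)² / 100.5 = 0.1219
χ² = 0.2015 + 0.0050 + 0.1219 = 0.3284 ≈ 0.328
Degrees of freedom = 3 − 1 = 2; critical value at α = 0.05 is 5.991.
Since 0.328 < 5.991, we fail to reject the null hypothesis — the data are consistent with the 1:2:1 ratio.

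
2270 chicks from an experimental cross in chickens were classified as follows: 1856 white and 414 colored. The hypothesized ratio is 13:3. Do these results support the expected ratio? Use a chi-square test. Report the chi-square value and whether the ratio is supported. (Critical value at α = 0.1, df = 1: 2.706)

0.391; consistent

Total ratio parts = 16. Expected numbers out of 2270:
  white: 2270 × 13/16 = 1844.375
  colored: 2270 × 3/16 = 425.625
χ² = Σ (O − E)² / E
  white: (1856 − 1844.375)² / 1844.375 = 0.0733
  colored: (414 − 425.625)² / 425.625 = 0.3175
χ² = 0.0733 + 0.3175 = 0.3908 ≈ 0.391
Degrees of freedom = 2 − 1 = 1; critical value at α = 0.1 is 2.706.
Since 0.391 < 2.706, we fail to reject the null hypothesis — the data are consistent with the 13:3 ratio.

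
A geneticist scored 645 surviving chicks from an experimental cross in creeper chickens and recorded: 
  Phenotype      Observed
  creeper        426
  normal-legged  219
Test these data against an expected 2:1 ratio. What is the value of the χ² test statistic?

Under the 2:1 hypothesis (Σ ratio = 3, N = 645):
  creeper: 645 × 2/3 = 430
  normal-legged: 645 × 1/3 = 215
χ² = Σ (O − E)² / E
  creeper: (426 − 430)² / 430 = 0.0372
  normal-legged: (219 − 215)² / 215 = 0.0744
χ² = 0.0372 + 0.0744 = 0.1116 ≈ 0.112

0.112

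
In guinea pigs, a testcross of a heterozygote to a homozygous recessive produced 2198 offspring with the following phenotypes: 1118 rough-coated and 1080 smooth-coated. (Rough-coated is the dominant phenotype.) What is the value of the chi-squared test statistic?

A testcross of a heterozygote (Aa × aa) gives a 1:1 phenotypic ratio.
Total ratio parts = 2. Expected numbers out of 2198:
  rough-coated: 2198 × 1/2 = 1099
  smooth-coated: 2198 × 1/2 = 1099
χ² = Σ (O − E)² / E
  rough-coated: (1118 − 1099)² / 1099 = 0.3285
  smooth-coated: (1080 − 1099)² / 1099 = 0.3285
χ² = 0.3285 + 0.3285 = 0.657

0.657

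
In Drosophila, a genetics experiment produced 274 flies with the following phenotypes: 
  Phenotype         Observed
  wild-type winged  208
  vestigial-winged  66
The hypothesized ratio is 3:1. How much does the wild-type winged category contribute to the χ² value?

0.030

Total ratio parts = 4. Expected numbers out of 274:
  wild-type winged: 274 × 3/4 = 205.5
  vestigial-winged: 274 × 1/4 = 68.5
Contribution of wild-type winged: (208 − 205.5)² / 205.5 = 0.0304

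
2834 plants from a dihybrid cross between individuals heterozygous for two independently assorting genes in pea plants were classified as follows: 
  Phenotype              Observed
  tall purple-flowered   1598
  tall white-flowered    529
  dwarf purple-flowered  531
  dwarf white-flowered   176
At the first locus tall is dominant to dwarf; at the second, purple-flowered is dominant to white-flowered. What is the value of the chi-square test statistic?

A dihybrid F₂ with independent assortment and complete dominance at both loci gives a 9:3:3:1 phenotypic ratio.
Total ratio parts = 16. Expected numbers out of 2834:
  tall purple-flowered: 2834 × 9/16 = 1594.125
  tall white-flowered: 2834 × 3/16 = 531.375
  dwarf purple-flowered: 2834 × 3/16 = 531.375
  dwarf white-flowered: 2834 × 1/16 = 177.125
χ² = Σ (O − E)² / E
  tall purple-flowered: (1598 − 1594.125)² / 1594.125 = 0.0094
  tall white-flowered: (529 − 531.375)² / 531.375 = 0.0106
  dwarf purple-flowered: (531 − 531.375)² / 531.375 = 0.0003
  dwarf white-flowered: (176 − 177.125)² / 177.125 = 0.0071
χ² = 0.0094 + 0.0106 + 0.0003 + 0.0071 = 0.0274 ≈ 0.027

0.027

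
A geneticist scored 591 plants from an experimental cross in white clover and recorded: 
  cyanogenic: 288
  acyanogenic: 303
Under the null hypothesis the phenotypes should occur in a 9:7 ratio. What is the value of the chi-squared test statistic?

Expected counts for N = 591 under a 9:7 ratio (total parts = 16):
  cyanogenic: 591 × 9/16 = 332.4375
  acyanogenic: 591 × 7/16 = 258.5625
χ² = Σ (O − E)² / E
  cyanogenic: (288 − 332.4375)² / 332.4375 = 5.9400
  acyanogenic: (303 − 258.5625)² / 258.5625 = 7.6372
χ² = 5.9400 + 7.6372 = 13.5772 ≈ 13.577

13.577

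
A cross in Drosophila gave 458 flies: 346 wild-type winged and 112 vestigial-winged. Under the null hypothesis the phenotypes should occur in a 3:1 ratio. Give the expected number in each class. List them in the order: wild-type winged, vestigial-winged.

Under the 3:1 hypothesis (Σ ratio = 4, N = 458):
  wild-type winged: 458 × 3/4 = 343.5
  vestigial-winged: 458 × 1/4 = 114.5

343.5, 114.5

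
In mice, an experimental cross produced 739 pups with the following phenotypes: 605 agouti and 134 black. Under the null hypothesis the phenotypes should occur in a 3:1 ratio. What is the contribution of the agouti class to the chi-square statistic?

4.647

Total ratio parts = 4. Expected numbers out of 739:
  agouti: 739 × 3/4 = 554.25
  black: 739 × 1/4 = 184.75
Contribution of agouti: (605 − 554.25)² / 554.25 = 4.6469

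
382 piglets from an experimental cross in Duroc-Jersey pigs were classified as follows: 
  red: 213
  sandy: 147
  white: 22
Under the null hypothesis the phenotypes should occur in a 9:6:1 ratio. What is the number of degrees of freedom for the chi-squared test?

A goodness-of-fit test with 3 phenotype classes has df = 3 − 1 = 2.

2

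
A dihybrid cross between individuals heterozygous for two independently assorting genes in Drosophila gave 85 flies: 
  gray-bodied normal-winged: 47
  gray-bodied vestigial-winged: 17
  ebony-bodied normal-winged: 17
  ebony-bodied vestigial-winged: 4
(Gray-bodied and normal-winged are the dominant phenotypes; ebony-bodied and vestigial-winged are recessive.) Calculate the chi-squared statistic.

0.480

A dihybrid F₂ with independent assortment and complete dominance at both loci gives a 9:3:3:1 phenotypic ratio.
Under the 9:3:3:1 hypothesis (Σ ratio = 16, N = 85):
  gray-bodied normal-winged: 85 × 9/16 = 47.8125
  gray-bodied vestigial-winged: 85 × 3/16 = 15.9375
  ebony-bodied normal-winged: 85 × 3/16 = 15.9375
  ebony-bodied vestigial-winged: 85 × 1/16 = 5.3125
χ² = Σ (O − E)² / E
  gray-bodied normal-winged: (47 − 47.8125)² / 47.8125 = 0.0138
  gray-bodied vestigial-winged: (17 − 15.9375)² / 15.9375 = 0.0708
  ebony-bodied normal-winged: (17 − 15.9375)² / 15.9375 = 0.0708
  ebony-bodied vestigial-winged: (4 − 5.3125)² / 5.3125 = 0.3243
χ² = 0.0138 + 0.0708 + 0.0708 + 0.3243 = 0.4797 ≈ 0.480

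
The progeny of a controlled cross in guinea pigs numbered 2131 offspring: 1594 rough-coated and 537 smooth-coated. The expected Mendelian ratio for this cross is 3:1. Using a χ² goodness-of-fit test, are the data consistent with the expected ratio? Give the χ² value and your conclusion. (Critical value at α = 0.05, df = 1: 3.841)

Expected counts for N = 2131 under a 3:1 ratio (total parts = 4):
  rough-coated: 2131 × 3/4 = 1598.25
  smooth-coated: 2131 × 1/4 = 532.75
χ² = Σ (O − E)² / E
  rough-coated: (1594 − 1598.25)² / 1598.25 = 0.0113
  smooth-coated: (537 − 532.75)² / 532.75 = 0.0339
χ² = 0.0113 + 0.0339 = 0.0452 ≈ 0.045
Degrees of freedom = 2 − 1 = 1; critical value at α = 0.05 is 3.841.
Since 0.045 < 3.841, we fail to reject the null hypothesis — the data are consistent with the 3:1 ratio.

0.045; consistent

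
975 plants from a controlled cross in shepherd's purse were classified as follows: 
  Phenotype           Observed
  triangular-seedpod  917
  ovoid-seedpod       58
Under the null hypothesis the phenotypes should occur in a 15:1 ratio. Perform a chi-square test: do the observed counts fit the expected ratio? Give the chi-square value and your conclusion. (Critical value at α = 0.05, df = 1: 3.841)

0.151; consistent

Under the 15:1 hypothesis (Σ ratio = 16, N = 975):
  triangular-seedpod: 975 × 15/16 = 914.0625
  ovoid-seedpod: 975 × 1/16 = 60.9375
χ² = Σ (O − E)² / E
  triangular-seedpod: (917 − 914.0625)² / 914.0625 = 0.0094
  ovoid-seedpod: (58 − 60.9375)² / 60.9375 = 0.1416
χ² = 0.0094 + 0.1416 = 0.151
Degrees of freedom = 2 − 1 = 1; critical value at α = 0.05 is 3.841.
Since 0.151 < 3.841, we fail to reject the null hypothesis — the data are consistent with the 15:1 ratio.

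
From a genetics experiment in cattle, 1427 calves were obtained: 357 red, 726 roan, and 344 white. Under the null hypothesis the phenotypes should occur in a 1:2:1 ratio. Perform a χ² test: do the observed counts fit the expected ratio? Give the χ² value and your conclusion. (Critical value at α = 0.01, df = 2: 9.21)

0.675; consistent

Under the 1:2:1 hypothesis (Σ ratio = 4, N = 1427):
  red: 1427 × 1/4 = 356.75
  roan: 1427 × 2/4 = 713.5
  white: 1427 × 1/4 = 356.75
χ² = Σ (O − E)² / E
  red: (357 − 356.75)² / 356.75 = 0.0002
  roan: (726 − 713.5)² / 713.5 = 0.2190
  white: (344 − 356.75)² / 356.75 = 0.4557
χ² = 0.0002 + 0.2190 + 0.4557 = 0.6749 ≈ 0.675
Degrees of freedom = 3 − 1 = 2; critical value at α = 0.01 is 9.21.
Since 0.675 < 9.21, we fail to reject the null hypothesis — the data are consistent with the 1:2:1 ratio.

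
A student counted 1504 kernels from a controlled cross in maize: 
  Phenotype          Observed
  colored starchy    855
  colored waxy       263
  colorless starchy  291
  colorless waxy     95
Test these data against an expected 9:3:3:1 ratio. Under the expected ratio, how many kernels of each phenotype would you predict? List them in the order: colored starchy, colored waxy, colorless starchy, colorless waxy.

846, 282, 282, 94

The 9:3:3:1 ratio has 16 parts, so with N = 1504 the expected counts are:
  colored starchy: 1504 × 9/16 = 846
  colored waxy: 1504 × 3/16 = 282
  colorless starchy: 1504 × 3/16 = 282
  colorless waxy: 1504 × 1/16 = 94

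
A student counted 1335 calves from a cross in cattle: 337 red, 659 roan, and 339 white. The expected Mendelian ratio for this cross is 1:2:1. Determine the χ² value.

The 1:2:1 ratio has 4 parts, so with N = 1335 the expected counts are:
  red: 1335 × 1/4 = 333.75
  roan: 1335 × 2/4 = 667.5
  white: 1335 × 1/4 = 333.75
χ² = Σ (O − E)² / E
  red: (337 − 333.75)² / 333.75 = 0.0316
  roan: (659 − 667.5)² / 667.5 = 0.1082
  white: (339 − 333.75)² / 333.75 = 0.0826
χ² = 0.0316 + 0.1082 + 0.0826 = 0.2224 ≈ 0.222

0.222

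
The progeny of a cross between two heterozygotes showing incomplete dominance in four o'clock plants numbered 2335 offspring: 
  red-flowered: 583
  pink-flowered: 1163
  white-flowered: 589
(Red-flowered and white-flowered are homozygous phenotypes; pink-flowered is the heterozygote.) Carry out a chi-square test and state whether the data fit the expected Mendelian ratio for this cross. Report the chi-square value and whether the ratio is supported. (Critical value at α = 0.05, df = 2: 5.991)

With incomplete dominance, a heterozygote × heterozygote cross gives a 1:2:1 phenotypic ratio.
Total ratio parts = 4. Expected numbers out of 2335:
  red-flowered: 2335 × 1/4 = 583.75
  pink-flowered: 2335 × 2/4 = 1167.5
  white-flowered: 2335 × 1/4 = 583.75
χ² = Σ (O − E)² / E
  red-flowered: (583 − 583.75)² / 583.75 = 0.0010
  pink-flowered: (1163 − 1167.5)² / 1167.5 = 0.0173
  white-flowered: (589 − 583.75)² / 583.75 = 0.0472
χ² = 0.0010 + 0.0173 + 0.0472 = 0.0655 ≈ 0.066
Degrees of freedom = 3 − 1 = 2; critical value at α = 0.05 is 5.991.
Since 0.066 < 5.991, we fail to reject the null hypothesis — the data are consistent with the 1:2:1 ratio.

0.066; consistent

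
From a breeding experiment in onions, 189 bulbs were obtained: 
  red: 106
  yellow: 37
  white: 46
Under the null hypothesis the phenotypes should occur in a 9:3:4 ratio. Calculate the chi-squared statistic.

Total ratio parts = 16. Expected numbers out of 189:
  red: 189 × 9/16 = 106.3125
  yellow: 189 × 3/16 = 35.4375
  white: 189 × 4/16 = 47.25
χ² = Σ (O − E)² / E
  red: (106 − 106.3125)² / 106.3125 = 0.0009
  yellow: (37 − 35.4375)² / 35.4375 = 0.0689
  white: (46 − 47.25)² / 47.25 = 0.0331
χ² = 0.0009 + 0.0689 + 0.0331 = 0.1029 ≈ 0.103

0.103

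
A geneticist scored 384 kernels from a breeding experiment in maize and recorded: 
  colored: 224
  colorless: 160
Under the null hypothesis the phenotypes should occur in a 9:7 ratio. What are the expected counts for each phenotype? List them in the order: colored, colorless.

Expected counts for N = 384 under a 9:7 ratio (total parts = 16):
  colored: 384 × 9/16 = 216
  colorless: 384 × 7/16 = 168

216, 168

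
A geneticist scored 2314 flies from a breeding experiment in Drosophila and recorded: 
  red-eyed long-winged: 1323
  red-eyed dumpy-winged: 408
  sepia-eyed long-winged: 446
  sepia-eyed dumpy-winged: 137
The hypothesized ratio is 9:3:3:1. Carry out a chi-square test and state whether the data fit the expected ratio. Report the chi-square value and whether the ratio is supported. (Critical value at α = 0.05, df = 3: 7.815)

2.635; consistent

Under the 9:3:3:1 hypothesis (Σ ratio = 16, N = 2314):
  red-eyed long-winged: 2314 × 9/16 = 1301.625
  red-eyed dumpy-winged: 2314 × 3/16 = 433.875
  sepia-eyed long-winged: 2314 × 3/16 = 433.875
  sepia-eyed dumpy-winged: 2314 × 1/16 = 144.625
χ² = Σ (O − E)² / E
  red-eyed long-winged: (1323 − 1301.625)² / 1301.625 = 0.3510
  red-eyed dumpy-winged: (408 − 433.875)² / 433.875 = 1.5431
  sepia-eyed long-winged: (446 − 433.875)² / 433.875 = 0.3388
  sepia-eyed dumpy-winged: (137 − 144.625)² / 144.625 = 0.4020
χ² = 0.3510 + 1.5431 + 0.3388 + 0.4020 = 2.6349 ≈ 2.635
Degrees of freedom = 4 − 1 = 3; critical value at α = 0.05 is 7.815.
Since 2.635 < 7.815, we fail to reject the null hypothesis — the data are consistent with the 9:3:3:1 ratio.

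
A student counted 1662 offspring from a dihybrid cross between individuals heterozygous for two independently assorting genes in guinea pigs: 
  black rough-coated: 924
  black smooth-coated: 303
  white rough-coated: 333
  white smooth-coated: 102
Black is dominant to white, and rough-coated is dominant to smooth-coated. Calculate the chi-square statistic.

1.865

A dihybrid F₂ with independent assortment and complete dominance at both loci gives a 9:3:3:1 phenotypic ratio.
Expected counts for N = 1662 under a 9:3:3:1 ratio (total parts = 16):
  black rough-coated: 1662 × 9/16 = 934.875
  black smooth-coated: 1662 × 3/16 = 311.625
  white rough-coated: 1662 × 3/16 = 311.625
  white smooth-coated: 1662 × 1/16 = 103.875
χ² = Σ (O − E)² / E
  black rough-coated: (924 − 934.875)² / 934.875 = 0.1265
  black smooth-coated: (303 − 311.625)² / 311.625 = 0.2387
  white rough-coated: (333 − 311.625)² / 311.625 = 1.4662
  white smooth-coated: (102 − 103.875)² / 103.875 = 0.0338
χ² = 0.1265 + 0.2387 + 1.4662 + 0.0338 = 1.8652 ≈ 1.865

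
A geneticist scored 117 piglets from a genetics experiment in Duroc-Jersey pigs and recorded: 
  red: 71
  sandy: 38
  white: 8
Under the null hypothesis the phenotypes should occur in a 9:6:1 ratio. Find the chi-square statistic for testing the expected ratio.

The 9:6:1 ratio has 16 parts, so with N = 117 the expected counts are:
  red: 117 × 9/16 = 65.8125
  sandy: 117 × 6/16 = 43.875
  white: 117 × 1/16 = 7.3125
χ² = Σ (O − E)² / E
  red: (71 − 65.8125)² / 65.8125 = 0.4089
  sandy: (38 − 43.875)² / 43.875 = 0.7867
  white: (8 − 7.3125)² / 7.3125 = 0.0646
χ² = 0.4089 + 0.7867 + 0.0646 = 1.2602 ≈ 1.260

1.260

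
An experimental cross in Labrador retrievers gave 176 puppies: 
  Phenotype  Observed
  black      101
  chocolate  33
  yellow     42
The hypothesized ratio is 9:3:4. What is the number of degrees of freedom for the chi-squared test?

A goodness-of-fit test with 3 phenotype classes has df = 3 − 1 = 2.

2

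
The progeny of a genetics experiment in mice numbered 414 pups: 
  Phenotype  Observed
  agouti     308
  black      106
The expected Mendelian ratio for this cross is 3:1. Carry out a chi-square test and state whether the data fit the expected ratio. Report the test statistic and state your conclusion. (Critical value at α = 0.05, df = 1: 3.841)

0.081; consistent

Under the 3:1 hypothesis (Σ ratio = 4, N = 414):
  agouti: 414 × 3/4 = 310.5
  black: 414 × 1/4 = 103.5
χ² = Σ (O − E)² / E
  agouti: (308 − 310.5)² / 310.5 = 0.0201
  black: (106 − 103.5)² / 103.5 = 0.0604
χ² = 0.0201 + 0.0604 = 0.0805 ≈ 0.081
Degrees of freedom = 2 − 1 = 1; critical value at α = 0.05 is 3.841.
Since 0.081 < 3.841, we fail to reject the null hypothesis — the data are consistent with the 3:1 ratio.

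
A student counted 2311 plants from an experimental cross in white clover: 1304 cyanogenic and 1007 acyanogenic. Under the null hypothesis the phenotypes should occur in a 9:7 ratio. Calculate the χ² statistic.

Total ratio parts = 16. Expected numbers out of 2311:
  cyanogenic: 2311 × 9/16 = 1299.9375
  acyanogenic: 2311 × 7/16 = 1011.0625
χ² = Σ (O − E)² / E
  cyanogenic: (1304 − 1299.9375)² / 1299.9375 = 0.0127
  acyanogenic: (1007 − 1011.0625)² / 1011.0625 = 0.0163
χ² = 0.0127 + 0.0163 = 0.029

0.029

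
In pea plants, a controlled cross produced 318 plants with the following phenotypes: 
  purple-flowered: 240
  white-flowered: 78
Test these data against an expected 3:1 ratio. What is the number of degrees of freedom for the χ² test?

A goodness-of-fit test with 2 phenotype classes has df = 2 − 1 = 1.

1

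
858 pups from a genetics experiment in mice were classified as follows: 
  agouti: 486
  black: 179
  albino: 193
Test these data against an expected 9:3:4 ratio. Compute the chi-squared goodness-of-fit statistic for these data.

4.221

Expected counts for N = 858 under a 9:3:4 ratio (total parts = 16):
  agouti: 858 × 9/16 = 482.625
  black: 858 × 3/16 = 160.875
  albino: 858 × 4/16 = 214.5
χ² = Σ (O − E)² / E
  agouti: (486 − 482.625)² / 482.625 = 0.0236
  black: (179 − 160.875)² / 160.875 = 2.0421
  albino: (193 − 214.5)² / 214.5 = 2.1550
χ² = 0.0236 + 2.0421 + 2.1550 = 4.2207 ≈ 4.221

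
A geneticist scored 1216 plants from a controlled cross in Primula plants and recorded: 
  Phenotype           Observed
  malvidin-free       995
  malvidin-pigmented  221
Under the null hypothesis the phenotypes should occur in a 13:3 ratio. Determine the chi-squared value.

0.265

The 13:3 ratio has 16 parts, so with N = 1216 the expected counts are:
  malvidin-free: 1216 × 13/16 = 988
  malvidin-pigmented: 1216 × 3/16 = 228
χ² = Σ (O − E)² / E
  malvidin-free: (995 − 988)² / 988 = 0.0496
  malvidin-pigmented: (221 − 228)² / 228 = 0.2149
χ² = 0.0496 + 0.2149 = 0.2645 ≈ 0.265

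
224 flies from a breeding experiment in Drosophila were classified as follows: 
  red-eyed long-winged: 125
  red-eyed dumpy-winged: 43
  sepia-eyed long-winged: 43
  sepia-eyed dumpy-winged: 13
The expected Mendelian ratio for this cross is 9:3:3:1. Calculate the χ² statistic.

Under the 9:3:3:1 hypothesis (Σ ratio = 16, N = 224):
  red-eyed long-winged: 224 × 9/16 = 126
  red-eyed dumpy-winged: 224 × 3/16 = 42
  sepia-eyed long-winged: 224 × 3/16 = 42
  sepia-eyed dumpy-winged: 224 × 1/16 = 14
χ² = Σ (O − E)² / E
  red-eyed long-winged: (125 − 126)² / 126 = 0.0079
  red-eyed dumpy-winged: (43 − 42)² / 42 = 0.0238
  sepia-eyed long-winged: (43 − 42)² / 42 = 0.0238
  sepia-eyed dumpy-winged: (13 − 14)² / 14 = 0.0714
χ² = 0.0079 + 0.0238 + 0.0238 + 0.0714 = 0.1269 ≈ 0.127

0.127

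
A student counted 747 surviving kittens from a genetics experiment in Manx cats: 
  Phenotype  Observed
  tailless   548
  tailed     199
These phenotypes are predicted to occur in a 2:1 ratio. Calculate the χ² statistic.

Total ratio parts = 3. Expected numbers out of 747:
  tailless: 747 × 2/3 = 498
  tailed: 747 × 1/3 = 249
χ² = Σ (O − E)² / E
  tailless: (548 − 498)² / 498 = 5.0201
  tailed: (199 − 249)² / 249 = 10.0402
χ² = 5.0201 + 10.0402 = 15.0603 ≈ 15.060

15.060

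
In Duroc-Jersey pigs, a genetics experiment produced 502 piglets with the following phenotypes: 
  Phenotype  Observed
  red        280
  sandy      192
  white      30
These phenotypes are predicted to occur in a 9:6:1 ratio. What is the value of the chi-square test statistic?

0.155

Expected counts for N = 502 under a 9:6:1 ratio (total parts = 16):
  red: 502 × 9/16 = 282.375
  sandy: 502 × 6/16 = 188.25
  white: 502 × 1/16 = 31.375
χ² = Σ (O − E)² / E
  red: (280 − 282.375)² / 282.375 = 0.0200
  sandy: (192 − 188.25)² / 188.25 = 0.0747
  white: (30 − 31.375)² / 31.375 = 0.0603
χ² = 0.0200 + 0.0747 + 0.0603 = 0.155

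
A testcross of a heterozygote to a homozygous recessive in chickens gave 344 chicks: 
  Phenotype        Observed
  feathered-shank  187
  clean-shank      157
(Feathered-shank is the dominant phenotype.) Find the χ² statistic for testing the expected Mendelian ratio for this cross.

2.616

A testcross of a heterozygote (Aa × aa) gives a 1:1 phenotypic ratio.
The 1:1 ratio has 2 parts, so with N = 344 the expected counts are:
  feathered-shank: 344 × 1/2 = 172
  clean-shank: 344 × 1/2 = 172
χ² = Σ (O − E)² / E
  feathered-shank: (187 − 172)² / 172 = 1.3081
  clean-shank: (157 − 172)² / 172 = 1.3081
χ² = 1.3081 + 1.3081 = 2.6162 ≈ 2.616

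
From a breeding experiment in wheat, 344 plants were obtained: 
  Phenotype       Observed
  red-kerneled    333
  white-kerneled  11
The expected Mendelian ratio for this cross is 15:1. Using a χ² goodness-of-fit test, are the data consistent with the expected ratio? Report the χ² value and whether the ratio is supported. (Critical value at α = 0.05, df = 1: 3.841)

Total ratio parts = 16. Expected numbers out of 344:
  red-kerneled: 344 × 15/16 = 322.5
  white-kerneled: 344 × 1/16 = 21.5
χ² = Σ (O − E)² / E
  red-kerneled: (333 − 322.5)² / 322.5 = 0.3419
  white-kerneled: (11 − 21.5)² / 21.5 = 5.1279
χ² = 0.3419 + 5.1279 = 5.4698 ≈ 5.470
Degrees of freedom = 2 − 1 = 1; critical value at α = 0.05 is 3.841.
Since 5.470 > 3.841, we reject the null hypothesis — the data do not fit the 15:1 ratio.

5.470; not consistent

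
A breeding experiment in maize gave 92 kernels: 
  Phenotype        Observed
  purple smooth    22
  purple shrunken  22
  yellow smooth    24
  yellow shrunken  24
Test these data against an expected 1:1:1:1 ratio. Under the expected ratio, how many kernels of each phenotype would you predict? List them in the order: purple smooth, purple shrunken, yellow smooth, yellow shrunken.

Total ratio parts = 4. Expected numbers out of 92:
  purple smooth: 92 × 1/4 = 23
  purple shrunken: 92 × 1/4 = 23
  yellow smooth: 92 × 1/4 = 23
  yellow shrunken: 92 × 1/4 = 23

23, 23, 23, 23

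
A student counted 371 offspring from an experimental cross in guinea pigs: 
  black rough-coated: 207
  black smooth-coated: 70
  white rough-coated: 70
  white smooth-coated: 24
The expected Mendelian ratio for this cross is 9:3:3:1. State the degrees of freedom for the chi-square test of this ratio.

A goodness-of-fit test with 4 phenotype classes has df = 4 − 1 = 3.

3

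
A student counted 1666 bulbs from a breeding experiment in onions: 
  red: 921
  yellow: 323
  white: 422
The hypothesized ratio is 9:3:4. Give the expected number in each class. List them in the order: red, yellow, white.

The 9:3:4 ratio has 16 parts, so with N = 1666 the expected counts are:
  red: 1666 × 9/16 = 937.125
  yellow: 1666 × 3/16 = 312.375
  white: 1666 × 4/16 = 416.5

937.125, 312.375, 416.5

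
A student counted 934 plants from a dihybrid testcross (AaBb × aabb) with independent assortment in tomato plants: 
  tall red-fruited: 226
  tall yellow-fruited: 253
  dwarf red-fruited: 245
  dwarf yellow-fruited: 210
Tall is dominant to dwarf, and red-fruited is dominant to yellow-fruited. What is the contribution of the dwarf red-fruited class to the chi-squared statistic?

A dihybrid testcross with independent assortment gives a 1:1:1:1 ratio.
The 1:1:1:1 ratio has 4 parts, so with N = 934 the expected counts are:
  tall red-fruited: 934 × 1/4 = 233.5
  tall yellow-fruited: 934 × 1/4 = 233.5
  dwarf red-fruited: 934 × 1/4 = 233.5
  dwarf yellow-fruited: 934 × 1/4 = 233.5
Contribution of dwarf red-fruited: (245 − 233.5)² / 233.5 = 0.5664

0.566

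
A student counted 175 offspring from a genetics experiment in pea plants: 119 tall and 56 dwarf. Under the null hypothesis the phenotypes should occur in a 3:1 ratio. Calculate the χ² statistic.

Expected counts for N = 175 under a 3:1 ratio (total parts = 4):
  tall: 175 × 3/4 = 131.25
  dwarf: 175 × 1/4 = 43.75
χ² = Σ (O − E)² / E
  tall: (119 − 131.25)² / 131.25 = 1.1433
  dwarf: (56 − 43.75)² / 43.75 = 3.4300
χ² = 1.1433 + 3.4300 = 4.5733 ≈ 4.573

4.573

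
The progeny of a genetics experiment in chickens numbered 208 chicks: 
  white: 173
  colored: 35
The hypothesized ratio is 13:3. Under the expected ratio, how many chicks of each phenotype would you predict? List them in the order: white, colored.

169, 39

Expected counts for N = 208 under a 13:3 ratio (total parts = 16):
  white: 208 × 13/16 = 169
  colored: 208 × 3/16 = 39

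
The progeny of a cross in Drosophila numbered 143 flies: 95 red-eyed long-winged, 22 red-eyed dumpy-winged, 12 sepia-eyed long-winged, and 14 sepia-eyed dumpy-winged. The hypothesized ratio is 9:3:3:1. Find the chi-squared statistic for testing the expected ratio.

14.551

Expected counts for N = 143 under a 9:3:3:1 ratio (total parts = 16):
  red-eyed long-winged: 143 × 9/16 = 80.4375
  red-eyed dumpy-winged: 143 × 3/16 = 26.8125
  sepia-eyed long-winged: 143 × 3/16 = 26.8125
  sepia-eyed dumpy-winged: 143 × 1/16 = 8.9375
χ² = Σ (O − E)² / E
  red-eyed long-winged: (95 − 80.4375)² / 80.4375 = 2.6364
  red-eyed dumpy-winged: (22 − 26.8125)² / 26.8125 = 0.8638
  sepia-eyed long-winged: (12 − 26.8125)² / 26.8125 = 8.1831
  sepia-eyed dumpy-winged: (14 − 8.9375)² / 8.9375 = 2.8676
χ² = 2.6364 + 0.8638 + 8.1831 + 2.8676 = 14.5509 ≈ 14.551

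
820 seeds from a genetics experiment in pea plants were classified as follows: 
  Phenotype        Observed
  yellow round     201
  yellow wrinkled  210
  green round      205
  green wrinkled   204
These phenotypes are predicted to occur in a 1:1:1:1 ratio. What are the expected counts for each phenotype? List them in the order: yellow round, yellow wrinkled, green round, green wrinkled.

205, 205, 205, 205

The 1:1:1:1 ratio has 4 parts, so with N = 820 the expected counts are:
  yellow round: 820 × 1/4 = 205
  yellow wrinkled: 820 × 1/4 = 205
  green round: 820 × 1/4 = 205
  green wrinkled: 820 × 1/4 = 205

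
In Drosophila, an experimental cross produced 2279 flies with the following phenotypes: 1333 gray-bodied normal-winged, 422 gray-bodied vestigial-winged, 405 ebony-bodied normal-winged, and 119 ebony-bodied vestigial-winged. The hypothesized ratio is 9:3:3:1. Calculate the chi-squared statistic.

7.122

The 9:3:3:1 ratio has 16 parts, so with N = 2279 the expected counts are:
  gray-bodied normal-winged: 2279 × 9/16 = 1281.9375
  gray-bodied vestigial-winged: 2279 × 3/16 = 427.3125
  ebony-bodied normal-winged: 2279 × 3/16 = 427.3125
  ebony-bodied vestigial-winged: 2279 × 1/16 = 142.4375
χ² = Σ (O − E)² / E
  gray-bodied normal-winged: (1333 − 1281.9375)² / 1281.9375 = 2.0339
  gray-bodied vestigial-winged: (422 − 427.3125)² / 427.3125 = 0.0660
  ebony-bodied normal-winged: (405 − 427.3125)² / 427.3125 = 1.1651
  ebony-bodied vestigial-winged: (119 − 142.4375)² / 142.4375 = 3.8565
χ² = 2.0339 + 0.0660 + 1.1651 + 3.8565 = 7.1215 ≈ 7.122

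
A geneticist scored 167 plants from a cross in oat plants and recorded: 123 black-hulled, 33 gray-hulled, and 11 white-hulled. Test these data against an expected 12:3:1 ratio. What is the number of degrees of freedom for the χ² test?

A goodness-of-fit test with 3 phenotype classes has df = 3 − 1 = 2.

2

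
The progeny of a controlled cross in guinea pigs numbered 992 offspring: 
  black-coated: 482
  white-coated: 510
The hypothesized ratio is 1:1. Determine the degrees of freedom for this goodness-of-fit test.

A goodness-of-fit test with 2 phenotype classes has df = 2 − 1 = 1.

1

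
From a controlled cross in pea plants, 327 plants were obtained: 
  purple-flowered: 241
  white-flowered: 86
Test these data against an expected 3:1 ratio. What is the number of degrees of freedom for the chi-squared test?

A goodness-of-fit test with 2 phenotype classes has df = 2 − 1 = 1.

1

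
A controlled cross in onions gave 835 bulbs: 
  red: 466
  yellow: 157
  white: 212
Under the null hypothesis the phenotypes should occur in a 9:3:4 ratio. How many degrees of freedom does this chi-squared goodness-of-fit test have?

2

A goodness-of-fit test with 3 phenotype classes has df = 3 − 1 = 2.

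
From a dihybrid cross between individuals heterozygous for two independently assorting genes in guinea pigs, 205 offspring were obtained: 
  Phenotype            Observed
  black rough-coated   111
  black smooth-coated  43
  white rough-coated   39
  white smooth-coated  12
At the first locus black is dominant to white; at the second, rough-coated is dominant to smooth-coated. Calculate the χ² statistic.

A dihybrid F₂ with independent assortment and complete dominance at both loci gives a 9:3:3:1 phenotypic ratio.
Expected counts for N = 205 under a 9:3:3:1 ratio (total parts = 16):
  black rough-coated: 205 × 9/16 = 115.3125
  black smooth-coated: 205 × 3/16 = 38.4375
  white rough-coated: 205 × 3/16 = 38.4375
  white smooth-coated: 205 × 1/16 = 12.8125
χ² = Σ (O − E)² / E
  black rough-coated: (111 − 115.3125)² / 115.3125 = 0.1613
  black smooth-coated: (43 − 38.4375)² / 38.4375 = 0.5416
  white rough-coated: (39 − 38.4375)² / 38.4375 = 0.0082
  white smooth-coated: (12 − 12.8125)² / 12.8125 = 0.0515
χ² = 0.1613 + 0.5416 + 0.0082 + 0.0515 = 0.7626 ≈ 0.763

0.763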